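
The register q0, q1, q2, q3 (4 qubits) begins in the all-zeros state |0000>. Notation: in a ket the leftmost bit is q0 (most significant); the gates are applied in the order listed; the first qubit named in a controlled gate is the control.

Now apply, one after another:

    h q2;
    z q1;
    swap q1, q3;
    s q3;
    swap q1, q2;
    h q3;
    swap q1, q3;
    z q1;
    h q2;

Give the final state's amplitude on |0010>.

The final state's coefficient on |0010> equals sqrt(2)/4.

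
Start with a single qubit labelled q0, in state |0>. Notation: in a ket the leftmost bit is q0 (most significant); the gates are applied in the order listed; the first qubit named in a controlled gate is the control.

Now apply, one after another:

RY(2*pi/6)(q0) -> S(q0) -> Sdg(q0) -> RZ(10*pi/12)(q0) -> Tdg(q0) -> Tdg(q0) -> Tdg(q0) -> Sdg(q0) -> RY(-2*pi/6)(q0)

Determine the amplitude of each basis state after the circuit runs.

The final amplitudes are -3*exp(7*I*pi/12)/4 - exp(I*pi/6)/4 on |0>, sqrt(3)*(-exp(I*pi/6) + exp(7*I*pi/12))/4 on |1>.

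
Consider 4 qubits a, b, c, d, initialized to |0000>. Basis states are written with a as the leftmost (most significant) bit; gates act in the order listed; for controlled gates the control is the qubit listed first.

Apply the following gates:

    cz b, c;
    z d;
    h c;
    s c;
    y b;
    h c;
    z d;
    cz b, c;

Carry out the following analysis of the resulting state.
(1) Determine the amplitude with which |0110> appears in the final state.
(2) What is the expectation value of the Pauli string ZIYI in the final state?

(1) The amplitude on |0110> is -1/2 - I/2.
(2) The expectation value of ZIYI is 1.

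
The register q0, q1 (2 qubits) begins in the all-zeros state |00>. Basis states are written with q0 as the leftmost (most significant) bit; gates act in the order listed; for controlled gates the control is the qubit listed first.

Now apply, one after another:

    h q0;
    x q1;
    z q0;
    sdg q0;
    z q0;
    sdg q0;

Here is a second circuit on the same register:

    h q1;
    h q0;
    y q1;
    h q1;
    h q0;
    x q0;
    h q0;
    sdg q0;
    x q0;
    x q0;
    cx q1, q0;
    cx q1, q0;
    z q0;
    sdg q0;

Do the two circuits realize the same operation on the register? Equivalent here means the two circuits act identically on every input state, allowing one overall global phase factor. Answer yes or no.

No, they are not equivalent — no single phase factor reconciles the two unitaries.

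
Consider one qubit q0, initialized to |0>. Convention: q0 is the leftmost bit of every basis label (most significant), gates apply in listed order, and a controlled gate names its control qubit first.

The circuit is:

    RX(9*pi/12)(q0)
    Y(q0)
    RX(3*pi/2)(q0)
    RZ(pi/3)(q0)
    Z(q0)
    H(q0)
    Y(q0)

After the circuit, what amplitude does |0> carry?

The amplitude on |0> is -sqrt(sqrt(2) + 2)*exp(I*pi/3)/4 - sqrt(2 - sqrt(2))*exp(I*pi/3)/4 - sqrt(2 - sqrt(2))*exp(I*pi/6)/4 + sqrt(sqrt(2) + 2)*exp(I*pi/6)/4.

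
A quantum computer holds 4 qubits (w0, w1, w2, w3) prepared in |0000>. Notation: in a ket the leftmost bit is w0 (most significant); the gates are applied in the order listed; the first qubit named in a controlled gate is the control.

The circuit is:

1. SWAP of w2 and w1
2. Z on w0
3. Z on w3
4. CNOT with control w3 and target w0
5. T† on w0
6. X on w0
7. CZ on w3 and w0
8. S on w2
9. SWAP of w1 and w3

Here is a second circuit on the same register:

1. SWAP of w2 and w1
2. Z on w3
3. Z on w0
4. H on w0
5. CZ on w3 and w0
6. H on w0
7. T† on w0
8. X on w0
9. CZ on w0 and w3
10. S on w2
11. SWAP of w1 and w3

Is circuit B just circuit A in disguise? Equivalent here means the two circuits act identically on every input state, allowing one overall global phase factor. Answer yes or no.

Yes: on every input state the two circuits agree up to one overall phase factor.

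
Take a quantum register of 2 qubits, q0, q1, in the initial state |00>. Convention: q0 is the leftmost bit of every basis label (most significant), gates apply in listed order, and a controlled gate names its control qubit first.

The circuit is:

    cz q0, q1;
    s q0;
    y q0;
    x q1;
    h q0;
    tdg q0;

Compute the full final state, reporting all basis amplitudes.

The final amplitudes are 0 on |00>, sqrt(2)*I/2 on |01>, 0 on |10>, -sqrt(2)*exp(I*pi/4)/2 on |11>.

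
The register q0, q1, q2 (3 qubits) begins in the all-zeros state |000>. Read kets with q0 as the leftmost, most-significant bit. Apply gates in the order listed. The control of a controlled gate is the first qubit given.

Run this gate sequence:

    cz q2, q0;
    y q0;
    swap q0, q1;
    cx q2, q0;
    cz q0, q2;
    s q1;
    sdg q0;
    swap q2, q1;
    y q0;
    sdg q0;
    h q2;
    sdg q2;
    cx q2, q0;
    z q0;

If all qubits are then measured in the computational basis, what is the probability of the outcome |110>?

The probability of measuring |110> is 0.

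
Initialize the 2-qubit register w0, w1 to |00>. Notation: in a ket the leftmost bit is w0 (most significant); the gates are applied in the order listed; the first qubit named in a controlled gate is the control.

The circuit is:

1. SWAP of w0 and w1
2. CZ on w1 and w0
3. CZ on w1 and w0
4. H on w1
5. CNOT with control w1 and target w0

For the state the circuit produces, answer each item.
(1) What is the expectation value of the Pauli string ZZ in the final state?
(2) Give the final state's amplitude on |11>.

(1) The expectation value of ZZ is 1. Key observation: steps 2-3 multiply out to the identity, so the circuit reduces to the remaining gates.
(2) |11> carries amplitude sqrt(2)/2 in the final state.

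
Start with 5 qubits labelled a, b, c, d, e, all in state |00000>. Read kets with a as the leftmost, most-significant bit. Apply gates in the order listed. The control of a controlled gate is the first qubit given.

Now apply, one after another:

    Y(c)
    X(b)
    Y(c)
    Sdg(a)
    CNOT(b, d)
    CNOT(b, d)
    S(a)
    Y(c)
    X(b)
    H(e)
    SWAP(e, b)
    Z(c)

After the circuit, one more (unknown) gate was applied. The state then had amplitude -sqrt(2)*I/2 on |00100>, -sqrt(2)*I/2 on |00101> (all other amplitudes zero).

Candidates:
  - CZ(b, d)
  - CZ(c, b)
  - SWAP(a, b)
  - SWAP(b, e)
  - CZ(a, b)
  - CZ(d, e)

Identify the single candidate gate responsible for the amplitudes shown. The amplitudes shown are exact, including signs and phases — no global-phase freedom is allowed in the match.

The applied gate was SWAP(b, e). Key observation: steps 2-9 multiply out to the identity, so the circuit reduces to the remaining gates.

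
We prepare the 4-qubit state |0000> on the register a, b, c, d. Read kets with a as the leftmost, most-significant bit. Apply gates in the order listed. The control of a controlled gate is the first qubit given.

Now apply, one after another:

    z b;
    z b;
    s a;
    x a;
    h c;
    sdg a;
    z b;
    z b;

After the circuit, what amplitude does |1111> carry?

The amplitude on |1111> is 0.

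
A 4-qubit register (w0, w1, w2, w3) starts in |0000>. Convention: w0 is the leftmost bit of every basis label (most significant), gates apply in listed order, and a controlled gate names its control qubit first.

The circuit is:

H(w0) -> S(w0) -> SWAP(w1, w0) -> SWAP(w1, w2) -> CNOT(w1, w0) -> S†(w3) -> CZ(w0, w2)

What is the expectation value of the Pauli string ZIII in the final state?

The expectation value of ZIII is 1.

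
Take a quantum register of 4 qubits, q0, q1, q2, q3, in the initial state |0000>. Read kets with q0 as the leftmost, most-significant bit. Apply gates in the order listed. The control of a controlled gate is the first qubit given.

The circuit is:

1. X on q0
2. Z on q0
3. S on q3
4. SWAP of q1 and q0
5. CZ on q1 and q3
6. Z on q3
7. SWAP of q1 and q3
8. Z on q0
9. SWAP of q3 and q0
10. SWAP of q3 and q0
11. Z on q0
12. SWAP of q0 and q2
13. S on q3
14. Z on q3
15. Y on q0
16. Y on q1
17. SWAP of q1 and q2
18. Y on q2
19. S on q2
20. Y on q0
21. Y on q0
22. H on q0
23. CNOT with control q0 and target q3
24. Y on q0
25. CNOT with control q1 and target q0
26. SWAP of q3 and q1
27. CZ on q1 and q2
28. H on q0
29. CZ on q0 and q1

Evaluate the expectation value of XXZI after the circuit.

The expectation value of XXZI is 1. Key observation: the block from step 8 through step 11 cancels to the identity and can be dropped.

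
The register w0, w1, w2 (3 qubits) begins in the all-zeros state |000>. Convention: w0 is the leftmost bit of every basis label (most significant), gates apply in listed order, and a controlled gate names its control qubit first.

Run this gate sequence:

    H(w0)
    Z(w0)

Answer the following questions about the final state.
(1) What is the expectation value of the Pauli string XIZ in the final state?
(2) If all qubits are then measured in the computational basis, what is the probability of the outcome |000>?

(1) In the final state, XIZ has expectation -1.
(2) Outcome |000> occurs with probability 1/2.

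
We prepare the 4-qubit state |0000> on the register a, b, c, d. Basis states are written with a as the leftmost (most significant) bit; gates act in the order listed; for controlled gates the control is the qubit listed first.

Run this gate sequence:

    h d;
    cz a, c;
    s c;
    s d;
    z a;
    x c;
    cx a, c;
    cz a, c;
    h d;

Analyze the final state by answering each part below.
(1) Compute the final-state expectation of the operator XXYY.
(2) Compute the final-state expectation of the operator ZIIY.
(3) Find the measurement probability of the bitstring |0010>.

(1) The observable XXYY averages to 0.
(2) The observable ZIIY averages to -1.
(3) A full measurement returns |0010> with probability 1/2.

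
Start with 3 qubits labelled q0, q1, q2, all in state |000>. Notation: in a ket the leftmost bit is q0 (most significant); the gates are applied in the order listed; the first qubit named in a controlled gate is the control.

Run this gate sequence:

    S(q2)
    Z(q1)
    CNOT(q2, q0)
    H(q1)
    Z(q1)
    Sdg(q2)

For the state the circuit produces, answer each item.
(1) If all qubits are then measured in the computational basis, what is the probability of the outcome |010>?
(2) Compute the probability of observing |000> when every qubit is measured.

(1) The probability of measuring |010> is 1/2.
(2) A full measurement returns |000> with probability 1/2.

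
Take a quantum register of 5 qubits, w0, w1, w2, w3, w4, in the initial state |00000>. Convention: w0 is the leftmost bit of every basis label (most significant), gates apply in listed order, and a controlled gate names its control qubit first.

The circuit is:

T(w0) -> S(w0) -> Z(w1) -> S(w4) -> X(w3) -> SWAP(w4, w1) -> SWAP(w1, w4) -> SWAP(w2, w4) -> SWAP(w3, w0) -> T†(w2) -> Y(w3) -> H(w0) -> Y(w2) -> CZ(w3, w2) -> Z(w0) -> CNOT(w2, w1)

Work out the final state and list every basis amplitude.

The resulting statevector has amplitude sqrt(2)/2 on |01110>, sqrt(2)/2 on |11110>, and 0 on every other basis state.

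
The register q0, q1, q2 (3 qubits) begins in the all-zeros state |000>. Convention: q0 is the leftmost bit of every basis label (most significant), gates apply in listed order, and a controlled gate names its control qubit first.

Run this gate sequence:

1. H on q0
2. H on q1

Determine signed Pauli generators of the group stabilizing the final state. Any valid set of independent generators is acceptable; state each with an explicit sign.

The final state is stabilized by the group generated by +XII, +IXI, +IIZ; other independent generating sets are equally valid.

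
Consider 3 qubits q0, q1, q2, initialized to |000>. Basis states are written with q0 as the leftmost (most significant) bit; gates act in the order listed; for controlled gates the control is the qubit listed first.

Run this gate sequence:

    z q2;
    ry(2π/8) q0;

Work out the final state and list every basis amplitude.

The final amplitudes are sqrt(sqrt(2) + 2)/2 on |000>, sqrt(2 - sqrt(2))/2 on |100>, and 0 on every other basis state.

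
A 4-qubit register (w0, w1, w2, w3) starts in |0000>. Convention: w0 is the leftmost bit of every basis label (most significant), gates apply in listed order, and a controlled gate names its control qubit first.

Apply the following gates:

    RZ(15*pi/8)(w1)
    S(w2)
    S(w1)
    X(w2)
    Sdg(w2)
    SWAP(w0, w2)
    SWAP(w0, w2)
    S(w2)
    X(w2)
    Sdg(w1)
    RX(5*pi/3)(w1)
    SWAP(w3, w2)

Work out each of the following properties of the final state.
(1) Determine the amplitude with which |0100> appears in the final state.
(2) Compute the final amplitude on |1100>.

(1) |0100> carries amplitude exp(9*I*pi/16)/2 in the final state.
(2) The amplitude on |1100> is 0.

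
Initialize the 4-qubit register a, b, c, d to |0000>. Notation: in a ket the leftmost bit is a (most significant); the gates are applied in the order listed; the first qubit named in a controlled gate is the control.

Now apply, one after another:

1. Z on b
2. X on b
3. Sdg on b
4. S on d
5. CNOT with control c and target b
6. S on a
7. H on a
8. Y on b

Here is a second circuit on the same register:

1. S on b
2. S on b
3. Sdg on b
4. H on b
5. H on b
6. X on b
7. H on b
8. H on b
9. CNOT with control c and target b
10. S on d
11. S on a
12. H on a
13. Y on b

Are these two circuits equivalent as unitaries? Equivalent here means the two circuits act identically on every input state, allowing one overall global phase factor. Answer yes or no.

No — the two circuits implement different unitaries, even allowing a global phase.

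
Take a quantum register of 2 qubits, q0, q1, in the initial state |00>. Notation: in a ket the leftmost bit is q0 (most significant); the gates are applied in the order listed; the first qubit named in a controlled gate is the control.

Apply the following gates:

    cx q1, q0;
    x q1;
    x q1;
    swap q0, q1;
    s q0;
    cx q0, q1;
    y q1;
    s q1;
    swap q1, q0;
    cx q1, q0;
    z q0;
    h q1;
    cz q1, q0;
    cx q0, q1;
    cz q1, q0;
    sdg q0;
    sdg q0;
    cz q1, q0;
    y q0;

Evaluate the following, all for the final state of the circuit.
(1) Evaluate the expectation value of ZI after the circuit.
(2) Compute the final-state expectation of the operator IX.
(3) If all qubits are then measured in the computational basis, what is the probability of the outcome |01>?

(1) The expectation value of ZI is 1.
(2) The expectation value of IX is -1.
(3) A full measurement returns |01> with probability 1/2.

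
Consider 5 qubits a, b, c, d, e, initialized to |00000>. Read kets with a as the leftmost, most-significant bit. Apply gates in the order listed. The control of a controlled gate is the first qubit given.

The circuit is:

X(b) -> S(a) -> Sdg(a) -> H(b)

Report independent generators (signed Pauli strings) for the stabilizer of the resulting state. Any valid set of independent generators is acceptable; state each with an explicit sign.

One valid set of independent stabilizer generators is -IXIII, +ZIIII, +IIZII, +IIIZI, +IIIIZ (any independent generating set of the same group is equally correct).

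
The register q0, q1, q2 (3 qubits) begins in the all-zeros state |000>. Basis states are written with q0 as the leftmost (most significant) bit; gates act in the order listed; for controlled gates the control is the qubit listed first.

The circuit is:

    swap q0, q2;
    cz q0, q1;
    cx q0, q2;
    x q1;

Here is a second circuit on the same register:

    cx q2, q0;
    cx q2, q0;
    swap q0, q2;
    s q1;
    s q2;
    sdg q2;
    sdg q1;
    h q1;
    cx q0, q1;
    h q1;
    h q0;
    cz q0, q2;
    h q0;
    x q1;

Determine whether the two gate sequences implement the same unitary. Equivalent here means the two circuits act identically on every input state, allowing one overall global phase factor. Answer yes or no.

No — the two circuits implement different unitaries, even allowing a global phase.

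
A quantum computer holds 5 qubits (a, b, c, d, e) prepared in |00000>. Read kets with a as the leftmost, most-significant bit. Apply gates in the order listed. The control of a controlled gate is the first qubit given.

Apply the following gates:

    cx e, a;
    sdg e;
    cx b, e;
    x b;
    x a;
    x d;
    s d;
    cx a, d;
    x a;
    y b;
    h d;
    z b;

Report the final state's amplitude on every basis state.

The resulting statevector has amplitude sqrt(2)/2 on |00000>, sqrt(2)/2 on |00010>, and 0 on every other basis state.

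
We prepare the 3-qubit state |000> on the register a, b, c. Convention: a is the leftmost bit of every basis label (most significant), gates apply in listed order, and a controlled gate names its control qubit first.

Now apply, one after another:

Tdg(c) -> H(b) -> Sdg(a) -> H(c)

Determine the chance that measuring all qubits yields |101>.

The probability of measuring |101> is 0.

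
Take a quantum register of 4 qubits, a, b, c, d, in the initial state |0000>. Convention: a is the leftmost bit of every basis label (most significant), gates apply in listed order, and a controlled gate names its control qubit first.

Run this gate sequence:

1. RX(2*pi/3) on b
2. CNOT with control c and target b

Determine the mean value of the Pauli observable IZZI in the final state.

The expectation value of IZZI is -1/2.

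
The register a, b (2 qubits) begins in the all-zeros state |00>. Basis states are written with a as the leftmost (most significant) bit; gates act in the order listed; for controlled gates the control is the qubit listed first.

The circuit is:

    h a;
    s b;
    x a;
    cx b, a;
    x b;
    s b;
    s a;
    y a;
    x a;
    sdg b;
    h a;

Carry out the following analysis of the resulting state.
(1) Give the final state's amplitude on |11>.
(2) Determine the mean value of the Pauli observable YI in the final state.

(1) The final state's coefficient on |11> equals -1/2 + I/2.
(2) The observable YI averages to 1.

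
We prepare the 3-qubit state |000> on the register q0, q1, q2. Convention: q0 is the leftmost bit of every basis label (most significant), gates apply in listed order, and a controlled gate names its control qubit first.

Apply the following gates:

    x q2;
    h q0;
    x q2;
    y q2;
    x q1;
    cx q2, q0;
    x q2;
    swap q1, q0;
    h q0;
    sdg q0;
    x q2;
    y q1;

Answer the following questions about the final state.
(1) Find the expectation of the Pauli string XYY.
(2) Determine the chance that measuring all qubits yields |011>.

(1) In the final state, XYY has expectation 0.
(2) Outcome |011> occurs with probability 1/4.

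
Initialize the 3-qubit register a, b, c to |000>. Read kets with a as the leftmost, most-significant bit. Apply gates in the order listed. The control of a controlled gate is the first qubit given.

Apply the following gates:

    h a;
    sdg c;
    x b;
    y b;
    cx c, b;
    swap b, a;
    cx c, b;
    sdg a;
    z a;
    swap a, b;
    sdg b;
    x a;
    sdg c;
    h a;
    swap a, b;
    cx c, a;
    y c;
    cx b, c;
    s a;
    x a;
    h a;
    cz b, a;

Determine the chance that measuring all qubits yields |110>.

A full measurement returns |110> with probability 0.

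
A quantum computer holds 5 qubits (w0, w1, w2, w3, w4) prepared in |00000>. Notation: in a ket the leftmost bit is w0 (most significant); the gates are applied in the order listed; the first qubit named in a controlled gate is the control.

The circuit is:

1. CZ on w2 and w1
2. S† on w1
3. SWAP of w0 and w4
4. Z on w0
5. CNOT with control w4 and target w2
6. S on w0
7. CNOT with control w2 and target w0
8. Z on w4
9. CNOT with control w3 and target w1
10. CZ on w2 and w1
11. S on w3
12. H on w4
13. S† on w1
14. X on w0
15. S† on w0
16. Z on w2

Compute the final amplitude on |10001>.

The final state's coefficient on |10001> equals -sqrt(2)*I/2.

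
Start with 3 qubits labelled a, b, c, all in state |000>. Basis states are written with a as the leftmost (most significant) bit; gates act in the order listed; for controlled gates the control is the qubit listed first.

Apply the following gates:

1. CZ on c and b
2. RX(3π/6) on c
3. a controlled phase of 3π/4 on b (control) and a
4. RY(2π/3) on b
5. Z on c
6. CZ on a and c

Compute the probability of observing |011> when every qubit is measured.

The probability of measuring |011> is 3/8.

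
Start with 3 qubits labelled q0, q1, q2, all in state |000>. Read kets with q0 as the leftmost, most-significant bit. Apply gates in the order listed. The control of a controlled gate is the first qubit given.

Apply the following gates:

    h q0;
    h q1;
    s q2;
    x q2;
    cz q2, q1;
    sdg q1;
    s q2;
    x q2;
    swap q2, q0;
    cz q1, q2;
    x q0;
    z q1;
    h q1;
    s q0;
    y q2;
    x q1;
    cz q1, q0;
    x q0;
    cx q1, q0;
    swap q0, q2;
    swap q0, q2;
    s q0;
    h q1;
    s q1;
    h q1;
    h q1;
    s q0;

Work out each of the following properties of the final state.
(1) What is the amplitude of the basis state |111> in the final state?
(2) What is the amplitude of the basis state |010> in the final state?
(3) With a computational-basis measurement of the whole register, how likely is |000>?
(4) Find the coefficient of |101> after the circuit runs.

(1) The amplitude on |111> is -1/4 + I/4. Key observation: the block from step 20 through step 21 cancels to the identity and can be dropped.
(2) The amplitude on |010> is -1/4 + I/4.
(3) The probability of measuring |000> is 1/8.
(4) The amplitude on |101> is -1/4 - I/4.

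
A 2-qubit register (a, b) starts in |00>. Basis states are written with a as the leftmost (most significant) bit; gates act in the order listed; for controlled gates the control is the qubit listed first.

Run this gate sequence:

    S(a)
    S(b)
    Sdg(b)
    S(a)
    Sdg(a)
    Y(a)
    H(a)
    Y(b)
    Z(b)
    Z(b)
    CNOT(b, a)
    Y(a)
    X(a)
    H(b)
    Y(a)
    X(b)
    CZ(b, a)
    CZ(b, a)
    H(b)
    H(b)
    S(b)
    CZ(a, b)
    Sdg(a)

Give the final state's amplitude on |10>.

The amplitude on |10> is -I/2.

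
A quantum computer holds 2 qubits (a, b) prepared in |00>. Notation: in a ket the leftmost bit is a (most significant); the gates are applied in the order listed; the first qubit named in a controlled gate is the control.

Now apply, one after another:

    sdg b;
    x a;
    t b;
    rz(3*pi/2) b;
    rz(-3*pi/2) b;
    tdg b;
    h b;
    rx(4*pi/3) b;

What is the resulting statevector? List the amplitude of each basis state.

The final amplitudes are 0 on |00>, 0 on |01>, -sqrt(2)/4 - sqrt(6)*I/4 on |10>, -sqrt(2)/4 - sqrt(6)*I/4 on |11>. Key observation: steps 3-6 multiply out to the identity, so the circuit reduces to the remaining gates.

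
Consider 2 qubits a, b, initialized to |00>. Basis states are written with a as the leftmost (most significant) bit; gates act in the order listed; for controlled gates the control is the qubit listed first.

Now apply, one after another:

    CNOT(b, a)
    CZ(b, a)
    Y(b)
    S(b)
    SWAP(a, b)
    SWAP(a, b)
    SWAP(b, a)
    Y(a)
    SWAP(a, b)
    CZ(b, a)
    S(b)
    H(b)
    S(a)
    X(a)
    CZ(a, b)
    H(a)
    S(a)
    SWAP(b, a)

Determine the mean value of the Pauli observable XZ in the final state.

The observable XZ averages to 0.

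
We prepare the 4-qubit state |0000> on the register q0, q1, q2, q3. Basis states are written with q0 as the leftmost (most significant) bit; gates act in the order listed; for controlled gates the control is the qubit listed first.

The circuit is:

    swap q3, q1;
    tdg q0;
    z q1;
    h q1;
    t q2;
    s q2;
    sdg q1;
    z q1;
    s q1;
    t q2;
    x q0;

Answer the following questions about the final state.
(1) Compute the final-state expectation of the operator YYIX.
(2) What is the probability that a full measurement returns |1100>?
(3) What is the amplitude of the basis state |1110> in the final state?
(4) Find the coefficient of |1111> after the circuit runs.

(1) The expectation value of YYIX is 0.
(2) The probability of measuring |1100> is 1/2.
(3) |1110> carries amplitude 0 in the final state.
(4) The amplitude on |1111> is 0.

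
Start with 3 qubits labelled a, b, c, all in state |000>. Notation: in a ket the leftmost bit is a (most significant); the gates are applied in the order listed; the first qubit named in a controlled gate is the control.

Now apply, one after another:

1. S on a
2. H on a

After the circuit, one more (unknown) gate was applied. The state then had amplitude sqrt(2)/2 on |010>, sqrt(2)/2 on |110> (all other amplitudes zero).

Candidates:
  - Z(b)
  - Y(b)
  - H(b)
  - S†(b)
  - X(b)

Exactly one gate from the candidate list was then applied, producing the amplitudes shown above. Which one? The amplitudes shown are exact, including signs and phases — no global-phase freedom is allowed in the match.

The unique candidate consistent with the amplitudes is X(b).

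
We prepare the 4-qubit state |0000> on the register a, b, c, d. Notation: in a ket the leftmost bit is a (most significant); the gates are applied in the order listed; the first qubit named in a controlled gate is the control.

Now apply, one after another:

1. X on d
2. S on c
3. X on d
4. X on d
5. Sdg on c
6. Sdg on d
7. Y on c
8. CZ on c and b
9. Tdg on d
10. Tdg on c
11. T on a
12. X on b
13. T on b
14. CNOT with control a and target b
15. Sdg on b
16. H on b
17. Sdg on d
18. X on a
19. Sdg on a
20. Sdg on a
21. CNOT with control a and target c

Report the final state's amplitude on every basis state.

After the circuit, the state carries amplitude -sqrt(2)*exp(3*I*pi/4)/2 on |1001>, sqrt(2)*exp(3*I*pi/4)/2 on |1101>, and 0 on every other basis state. Key observation: steps 3-4 multiply out to the identity, so the circuit reduces to the remaining gates.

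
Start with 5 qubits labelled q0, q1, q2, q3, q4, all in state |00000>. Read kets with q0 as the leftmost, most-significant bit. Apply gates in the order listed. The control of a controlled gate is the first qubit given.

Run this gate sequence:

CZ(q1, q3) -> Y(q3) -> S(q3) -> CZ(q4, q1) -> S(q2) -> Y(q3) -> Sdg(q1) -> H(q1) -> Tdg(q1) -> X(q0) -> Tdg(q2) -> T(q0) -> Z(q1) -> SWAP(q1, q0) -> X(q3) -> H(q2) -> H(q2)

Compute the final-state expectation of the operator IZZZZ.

In the final state, IZZZZ has expectation 1. Key observation: gates 16-17 undo each other exactly, leaving only the rest of the circuit to track.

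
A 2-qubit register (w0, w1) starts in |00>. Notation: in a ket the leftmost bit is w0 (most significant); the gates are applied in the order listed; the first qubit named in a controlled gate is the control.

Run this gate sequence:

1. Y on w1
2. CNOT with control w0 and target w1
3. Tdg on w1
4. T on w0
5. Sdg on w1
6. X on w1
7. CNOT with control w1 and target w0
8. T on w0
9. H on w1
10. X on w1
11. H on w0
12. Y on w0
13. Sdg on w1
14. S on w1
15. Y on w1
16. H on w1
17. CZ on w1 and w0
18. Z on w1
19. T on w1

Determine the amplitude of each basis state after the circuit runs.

After the circuit, the state carries amplitude 0 on |00>, sqrt(2)/2 on |01>, 0 on |10>, sqrt(2)/2 on |11>.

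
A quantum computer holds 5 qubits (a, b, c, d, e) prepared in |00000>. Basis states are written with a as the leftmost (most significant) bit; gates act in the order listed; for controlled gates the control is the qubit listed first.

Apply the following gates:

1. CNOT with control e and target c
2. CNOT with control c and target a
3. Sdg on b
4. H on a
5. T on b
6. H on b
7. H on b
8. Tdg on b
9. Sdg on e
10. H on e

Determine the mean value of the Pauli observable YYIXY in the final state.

The expectation value of YYIXY is 0. Key observation: the block from step 5 through step 8 cancels to the identity and can be dropped.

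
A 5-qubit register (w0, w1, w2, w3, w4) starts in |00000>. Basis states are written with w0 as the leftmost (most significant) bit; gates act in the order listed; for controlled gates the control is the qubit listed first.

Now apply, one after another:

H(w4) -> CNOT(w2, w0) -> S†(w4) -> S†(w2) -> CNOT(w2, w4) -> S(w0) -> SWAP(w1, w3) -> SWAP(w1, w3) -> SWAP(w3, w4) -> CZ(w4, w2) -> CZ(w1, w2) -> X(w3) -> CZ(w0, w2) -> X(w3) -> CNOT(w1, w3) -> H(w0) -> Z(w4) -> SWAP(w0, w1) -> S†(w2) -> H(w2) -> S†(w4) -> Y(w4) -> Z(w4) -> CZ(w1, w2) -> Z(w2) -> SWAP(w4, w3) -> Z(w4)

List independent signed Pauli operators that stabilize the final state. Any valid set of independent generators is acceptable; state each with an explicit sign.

The stabilizer group can be generated by +IXZII, -IZXII, +IIIIY, +ZIIII, -IIIZI, among other valid generating sets. Key observation: gates 7-8 undo each other exactly, leaving only the rest of the circuit to track.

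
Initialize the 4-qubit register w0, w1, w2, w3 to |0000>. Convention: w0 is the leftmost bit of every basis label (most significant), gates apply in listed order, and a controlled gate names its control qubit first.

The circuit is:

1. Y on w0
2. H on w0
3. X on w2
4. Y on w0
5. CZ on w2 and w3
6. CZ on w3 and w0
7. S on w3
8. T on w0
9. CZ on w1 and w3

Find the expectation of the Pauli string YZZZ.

The expectation value of YZZZ is -sqrt(2)/2.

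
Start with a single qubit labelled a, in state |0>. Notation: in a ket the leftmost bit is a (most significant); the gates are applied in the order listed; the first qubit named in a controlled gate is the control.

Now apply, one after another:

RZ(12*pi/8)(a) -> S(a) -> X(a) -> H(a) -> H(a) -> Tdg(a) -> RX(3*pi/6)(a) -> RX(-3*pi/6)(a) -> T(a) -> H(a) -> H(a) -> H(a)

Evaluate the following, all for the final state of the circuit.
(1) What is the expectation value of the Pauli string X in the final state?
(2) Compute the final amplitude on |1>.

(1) In the final state, X has expectation -1.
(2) |1> carries amplitude sqrt(2)*exp(I*pi/4)/2 in the final state.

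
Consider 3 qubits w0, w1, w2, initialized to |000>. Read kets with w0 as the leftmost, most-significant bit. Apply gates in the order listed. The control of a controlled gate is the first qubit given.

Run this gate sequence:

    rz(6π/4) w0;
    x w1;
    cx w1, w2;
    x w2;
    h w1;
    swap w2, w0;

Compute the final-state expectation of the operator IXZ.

The expectation value of IXZ is -1.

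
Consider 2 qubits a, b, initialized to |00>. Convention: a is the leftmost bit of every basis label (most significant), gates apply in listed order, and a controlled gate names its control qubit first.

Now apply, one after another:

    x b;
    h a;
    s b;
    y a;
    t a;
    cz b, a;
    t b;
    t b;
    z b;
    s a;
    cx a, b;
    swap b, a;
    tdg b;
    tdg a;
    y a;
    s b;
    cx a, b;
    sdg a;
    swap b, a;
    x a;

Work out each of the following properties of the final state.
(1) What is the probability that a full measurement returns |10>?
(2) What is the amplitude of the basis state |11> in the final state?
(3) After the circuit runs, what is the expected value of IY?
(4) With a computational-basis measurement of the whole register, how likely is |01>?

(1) A full measurement returns |10> with probability 1/2.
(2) The amplitude on |11> is sqrt(2)*I/2.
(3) The expectation value of IY is -sqrt(2)/2.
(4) A full measurement returns |01> with probability 0.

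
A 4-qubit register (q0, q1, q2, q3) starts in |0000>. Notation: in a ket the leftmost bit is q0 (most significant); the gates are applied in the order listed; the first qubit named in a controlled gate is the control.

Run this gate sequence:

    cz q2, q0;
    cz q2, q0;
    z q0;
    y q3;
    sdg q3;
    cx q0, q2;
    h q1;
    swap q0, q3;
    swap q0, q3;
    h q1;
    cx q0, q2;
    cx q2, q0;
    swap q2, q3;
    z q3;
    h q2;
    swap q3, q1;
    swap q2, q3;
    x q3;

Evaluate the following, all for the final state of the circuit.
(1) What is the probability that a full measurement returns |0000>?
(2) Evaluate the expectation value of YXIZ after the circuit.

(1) The probability of measuring |0000> is 1/2. Key observation: the block from step 6 through step 11 cancels to the identity and can be dropped.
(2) The observable YXIZ averages to 0.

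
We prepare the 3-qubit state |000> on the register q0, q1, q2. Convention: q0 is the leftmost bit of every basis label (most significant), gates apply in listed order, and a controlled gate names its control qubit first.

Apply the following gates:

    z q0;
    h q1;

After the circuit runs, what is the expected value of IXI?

In the final state, IXI has expectation 1.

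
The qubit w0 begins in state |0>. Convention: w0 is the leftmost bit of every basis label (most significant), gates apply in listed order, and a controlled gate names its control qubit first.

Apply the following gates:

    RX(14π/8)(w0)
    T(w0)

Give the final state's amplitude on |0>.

The final state's coefficient on |0> equals -sqrt(sqrt(2) + 2)/2.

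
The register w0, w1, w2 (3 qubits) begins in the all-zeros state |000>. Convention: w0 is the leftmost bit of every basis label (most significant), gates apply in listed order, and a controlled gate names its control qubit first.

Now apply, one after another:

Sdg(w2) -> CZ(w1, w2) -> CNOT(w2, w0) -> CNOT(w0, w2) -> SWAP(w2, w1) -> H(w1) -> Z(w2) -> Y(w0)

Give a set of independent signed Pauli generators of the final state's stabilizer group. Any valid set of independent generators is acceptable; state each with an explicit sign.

One valid set of independent stabilizer generators is +IXI, -ZII, +IIZ (any independent generating set of the same group is equally correct).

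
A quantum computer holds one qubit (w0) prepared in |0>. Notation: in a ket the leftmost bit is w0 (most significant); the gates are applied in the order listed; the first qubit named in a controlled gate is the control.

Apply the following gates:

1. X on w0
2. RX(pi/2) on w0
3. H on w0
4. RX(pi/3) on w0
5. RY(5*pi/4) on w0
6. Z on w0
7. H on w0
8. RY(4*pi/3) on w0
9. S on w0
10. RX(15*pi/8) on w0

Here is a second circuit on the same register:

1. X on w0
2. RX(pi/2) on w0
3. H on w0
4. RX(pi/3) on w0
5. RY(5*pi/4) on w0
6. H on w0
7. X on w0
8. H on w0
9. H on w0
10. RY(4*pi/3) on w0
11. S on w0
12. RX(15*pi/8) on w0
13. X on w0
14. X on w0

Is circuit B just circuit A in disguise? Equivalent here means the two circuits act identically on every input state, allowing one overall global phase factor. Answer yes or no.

Yes: on every input state the two circuits agree up to one overall phase factor.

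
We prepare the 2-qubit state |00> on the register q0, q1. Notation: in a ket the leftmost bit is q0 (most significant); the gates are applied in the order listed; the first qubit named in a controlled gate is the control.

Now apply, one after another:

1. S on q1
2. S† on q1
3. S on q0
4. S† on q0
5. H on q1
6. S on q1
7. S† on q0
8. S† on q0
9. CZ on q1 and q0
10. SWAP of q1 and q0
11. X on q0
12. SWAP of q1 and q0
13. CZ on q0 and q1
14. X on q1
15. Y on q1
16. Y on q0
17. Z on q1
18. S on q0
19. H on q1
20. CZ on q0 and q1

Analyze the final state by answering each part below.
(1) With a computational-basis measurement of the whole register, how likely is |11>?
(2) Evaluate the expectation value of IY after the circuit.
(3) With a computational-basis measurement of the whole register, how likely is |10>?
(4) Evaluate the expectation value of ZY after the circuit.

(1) Outcome |11> occurs with probability 1/2.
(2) The expectation value of IY is -1.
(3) Outcome |10> occurs with probability 1/2.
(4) In the final state, ZY has expectation 1.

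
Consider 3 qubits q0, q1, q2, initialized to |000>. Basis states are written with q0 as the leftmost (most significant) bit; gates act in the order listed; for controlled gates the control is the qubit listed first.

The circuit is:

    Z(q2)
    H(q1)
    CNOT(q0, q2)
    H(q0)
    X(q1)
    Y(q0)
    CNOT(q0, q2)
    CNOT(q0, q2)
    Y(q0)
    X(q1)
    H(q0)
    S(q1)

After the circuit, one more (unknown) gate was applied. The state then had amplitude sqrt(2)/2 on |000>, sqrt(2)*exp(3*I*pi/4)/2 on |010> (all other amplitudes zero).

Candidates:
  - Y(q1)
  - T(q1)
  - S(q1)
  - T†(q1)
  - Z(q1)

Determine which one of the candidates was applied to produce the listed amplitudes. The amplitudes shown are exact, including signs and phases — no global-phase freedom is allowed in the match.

The applied gate was T(q1).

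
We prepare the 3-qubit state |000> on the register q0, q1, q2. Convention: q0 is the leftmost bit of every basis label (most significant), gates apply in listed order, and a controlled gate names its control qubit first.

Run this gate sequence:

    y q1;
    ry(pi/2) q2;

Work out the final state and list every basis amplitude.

The resulting statevector has amplitude sqrt(2)*I/2 on |010>, sqrt(2)*I/2 on |011>, and 0 on every other basis state.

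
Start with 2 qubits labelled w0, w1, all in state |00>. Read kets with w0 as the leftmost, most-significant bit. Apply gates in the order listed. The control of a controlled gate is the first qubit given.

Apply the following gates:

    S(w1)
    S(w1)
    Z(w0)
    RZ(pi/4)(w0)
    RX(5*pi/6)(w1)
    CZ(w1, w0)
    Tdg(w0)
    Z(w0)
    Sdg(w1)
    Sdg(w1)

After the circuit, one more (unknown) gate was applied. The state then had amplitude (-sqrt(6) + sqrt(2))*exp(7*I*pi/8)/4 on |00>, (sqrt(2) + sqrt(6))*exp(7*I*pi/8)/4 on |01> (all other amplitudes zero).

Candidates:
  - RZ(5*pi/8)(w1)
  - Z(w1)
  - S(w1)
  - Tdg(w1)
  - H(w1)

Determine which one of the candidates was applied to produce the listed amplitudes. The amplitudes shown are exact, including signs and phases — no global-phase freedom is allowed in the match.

It was S(w1) that produced the state shown.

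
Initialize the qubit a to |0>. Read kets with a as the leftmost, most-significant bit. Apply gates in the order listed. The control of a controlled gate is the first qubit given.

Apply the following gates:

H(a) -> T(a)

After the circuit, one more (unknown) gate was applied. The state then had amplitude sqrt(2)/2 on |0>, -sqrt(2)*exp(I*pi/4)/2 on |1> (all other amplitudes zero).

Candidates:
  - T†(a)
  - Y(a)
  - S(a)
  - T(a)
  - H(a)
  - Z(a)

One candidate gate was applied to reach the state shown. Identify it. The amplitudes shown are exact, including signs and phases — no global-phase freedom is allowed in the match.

The applied gate was Z(a).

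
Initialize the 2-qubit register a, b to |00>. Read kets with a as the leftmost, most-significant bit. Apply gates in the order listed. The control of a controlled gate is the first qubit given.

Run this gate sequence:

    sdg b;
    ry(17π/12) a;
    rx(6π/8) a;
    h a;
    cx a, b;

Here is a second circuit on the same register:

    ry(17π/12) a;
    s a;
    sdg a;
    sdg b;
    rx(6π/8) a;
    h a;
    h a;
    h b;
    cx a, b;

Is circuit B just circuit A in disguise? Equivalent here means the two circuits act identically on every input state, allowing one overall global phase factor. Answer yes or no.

No, they are not equivalent — no single phase factor reconciles the two unitaries.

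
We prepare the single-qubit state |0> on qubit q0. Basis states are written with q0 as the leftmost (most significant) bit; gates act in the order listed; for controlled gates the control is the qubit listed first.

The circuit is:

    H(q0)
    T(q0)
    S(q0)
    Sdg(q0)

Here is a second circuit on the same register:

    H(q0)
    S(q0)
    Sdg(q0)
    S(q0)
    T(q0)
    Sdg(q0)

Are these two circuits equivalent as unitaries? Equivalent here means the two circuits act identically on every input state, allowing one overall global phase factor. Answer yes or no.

Yes — the two circuits implement the same unitary up to a global phase.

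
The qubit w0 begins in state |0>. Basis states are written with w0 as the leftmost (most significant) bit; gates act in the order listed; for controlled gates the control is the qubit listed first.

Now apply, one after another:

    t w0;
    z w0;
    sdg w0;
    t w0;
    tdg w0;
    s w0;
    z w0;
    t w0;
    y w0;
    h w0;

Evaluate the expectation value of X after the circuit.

In the final state, X has expectation -1.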